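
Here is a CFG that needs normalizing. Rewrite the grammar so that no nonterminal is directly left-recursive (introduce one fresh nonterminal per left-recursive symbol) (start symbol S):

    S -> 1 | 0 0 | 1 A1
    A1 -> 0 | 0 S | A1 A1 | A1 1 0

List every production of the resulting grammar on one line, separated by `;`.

Left recursion appears on A1.
For A1: α = {A1, 1 0}, β = {0, 0 S}. Rewrite as A1 → β A1' and A1' → α A1' | ε.

S -> 1 | 0 0 | 1 A1; A1 -> 0 A1' | 0 S A1'; A1' -> A1 A1' | 1 0 A1' | epsilon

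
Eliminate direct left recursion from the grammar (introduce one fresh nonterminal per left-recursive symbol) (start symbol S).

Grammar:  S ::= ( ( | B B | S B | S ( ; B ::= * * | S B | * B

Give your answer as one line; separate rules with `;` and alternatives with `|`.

S ::= ( ( S' | B B S'; B ::= * * | S B | * B; S' ::= B S' | ( S' | ε

Left recursion appears on S.
For S: α = {B, (}, β = {( (, B B}. Rewrite as S → β S' and S' → α S' | ε.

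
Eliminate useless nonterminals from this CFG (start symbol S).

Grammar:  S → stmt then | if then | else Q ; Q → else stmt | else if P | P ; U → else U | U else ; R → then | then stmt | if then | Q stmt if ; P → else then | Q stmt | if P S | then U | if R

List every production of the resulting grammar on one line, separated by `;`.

S → stmt then | if then | else Q; Q → else stmt | else if P | P; R → then | then stmt | if then | Q stmt if; P → else then | Q stmt | if P S | if R

Generating nonterminals: {P, Q, R, S}.
Reachable from S after that: {P, Q, R, S}.
Removed useless symbols: {U} and every production mentioning them.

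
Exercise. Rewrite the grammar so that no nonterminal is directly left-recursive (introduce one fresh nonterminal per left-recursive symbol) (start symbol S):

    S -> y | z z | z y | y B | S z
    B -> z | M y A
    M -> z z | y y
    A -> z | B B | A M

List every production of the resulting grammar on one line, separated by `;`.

S -> y S' | z z S' | z y S' | y B S'; B -> z | M y A; M -> z z | y y; A -> z A' | B B A'; S' -> z S' | ε; A' -> M A' | ε

S, A are directly left-recursive.
For S: α = {z}, β = {y, z z, z y, y B}. Rewrite as S → β S' and S' → α S' | ε.
For A: α = {M}, β = {z, B B}. Rewrite as A → β A' and A' → α A' | ε.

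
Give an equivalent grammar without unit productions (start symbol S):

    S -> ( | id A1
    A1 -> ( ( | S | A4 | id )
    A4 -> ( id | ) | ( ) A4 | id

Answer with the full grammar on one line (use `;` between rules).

Unit pairs: A1 ⇒* {A4, S}.
For each unit pair (A, B), copy every non-unit production of B to A, then drop all unit productions.

S -> ( | id A1; A1 -> ( id | ) | ( ) A4 | id | ( ( | id ) | ( | id A1; A4 -> ( id | ) | ( ) A4 | id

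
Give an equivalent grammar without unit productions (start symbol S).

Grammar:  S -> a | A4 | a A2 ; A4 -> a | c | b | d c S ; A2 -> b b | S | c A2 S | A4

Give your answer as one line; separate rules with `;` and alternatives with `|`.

S -> a | c | b | d c S | a A2; A4 -> a | c | b | d c S; A2 -> a | c | b | d c S | b b | c A2 S | a A2

Unit pairs: A2 ⇒* {A4, S}; S ⇒* {A4}.
Replace each nonterminal's rules with the union of the non-unit rules of every nonterminal it unit-derives.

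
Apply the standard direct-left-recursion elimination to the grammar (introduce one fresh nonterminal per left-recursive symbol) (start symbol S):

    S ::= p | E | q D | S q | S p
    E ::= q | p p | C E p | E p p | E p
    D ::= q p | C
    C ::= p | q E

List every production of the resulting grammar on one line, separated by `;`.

S, E are directly left-recursive.
For S: α = {q, p}, β = {p, E, q D}. Rewrite as S → β S' and S' → α S' | ε.
For E: α = {p p, p}, β = {q, p p, C E p}. Rewrite as E → β E' and E' → α E' | ε.

S ::= p S' | E S' | q D S'; E ::= q E' | p p E' | C E p E'; D ::= q p | C; C ::= p | q E; S' ::= q S' | p S' | epsilon; E' ::= p p E' | p E' | epsilon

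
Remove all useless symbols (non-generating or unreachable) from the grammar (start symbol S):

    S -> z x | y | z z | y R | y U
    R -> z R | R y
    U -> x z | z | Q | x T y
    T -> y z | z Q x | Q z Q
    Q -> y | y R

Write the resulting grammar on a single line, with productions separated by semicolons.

Generating nonterminals: {Q, S, T, U}.
Reachable from S after that: {Q, S, T, U}.
Removed useless symbols: {R} and every production mentioning them.

S -> z x | y | z z | y U; U -> x z | z | Q | x T y; T -> y z | z Q x | Q z Q; Q -> y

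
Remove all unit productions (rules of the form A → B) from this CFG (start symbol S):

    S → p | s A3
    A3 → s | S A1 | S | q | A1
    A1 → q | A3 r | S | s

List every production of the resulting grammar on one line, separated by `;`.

Unit pairs: A1 ⇒* {S}; A3 ⇒* {A1, S}.
For every A with A ⇒* B via unit rules, add B's non-unit alternatives to A; then delete every rule of the form X → Y.

S → p | s A3; A3 → q | A3 r | s | p | s A3 | S A1; A1 → q | A3 r | s | p | s A3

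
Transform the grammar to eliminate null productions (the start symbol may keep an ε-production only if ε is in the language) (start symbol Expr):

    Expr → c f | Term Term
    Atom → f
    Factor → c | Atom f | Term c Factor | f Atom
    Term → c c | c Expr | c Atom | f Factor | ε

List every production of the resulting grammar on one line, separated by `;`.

Nullable set = {Expr, Term}.
ε ∈ L(G) since Expr is nullable, so keep Expr → ε.
Expand every rule over subsets of its nullable positions: Expr → Term Term gives Term Term | Term. Factor → Term c Factor gives Term c Factor | c Factor. Term → c Expr gives c Expr | c.

Expr → c f | Term Term | Term | ε; Atom → f; Factor → c | Atom f | Term c Factor | c Factor | f Atom; Term → c c | c Expr | c | c Atom | f Factor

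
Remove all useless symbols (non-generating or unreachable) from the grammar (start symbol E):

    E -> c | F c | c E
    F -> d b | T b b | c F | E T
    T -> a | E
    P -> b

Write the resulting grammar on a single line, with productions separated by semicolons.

E -> c | F c | c E; F -> d b | T b b | c F | E T; T -> a | E

Generating nonterminals: {E, F, P, T}.
Reachable from E after that: {E, F, T}.
Removed useless symbols: {P} and every production mentioning them.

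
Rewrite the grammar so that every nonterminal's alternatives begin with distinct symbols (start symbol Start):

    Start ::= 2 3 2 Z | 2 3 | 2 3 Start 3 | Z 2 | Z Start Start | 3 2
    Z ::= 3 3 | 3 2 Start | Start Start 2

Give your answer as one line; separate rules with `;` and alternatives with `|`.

Start has alternatives sharing prefix '2 3': factor to Start → 2 3 Start1 with Start1 → 2 Z | ε | Start 3.
Start has alternatives sharing prefix 'Z': factor to Start → Z Start2 with Start2 → 2 | Start Start.
Z has alternatives sharing prefix '3': factor to Z → 3 Z1 with Z1 → 3 | 2 Start.

Start ::= 3 2 | 2 3 Start1 | Z Start2; Z ::= Start Start 2 | 3 Z1; Start1 ::= 2 Z | ε | Start 3; Start2 ::= 2 | Start Start; Z1 ::= 3 | 2 Start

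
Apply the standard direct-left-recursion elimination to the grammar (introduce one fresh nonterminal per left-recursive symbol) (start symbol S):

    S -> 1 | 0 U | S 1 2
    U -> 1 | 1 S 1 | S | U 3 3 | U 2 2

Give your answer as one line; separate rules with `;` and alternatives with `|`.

Directly left-recursive nonterminals: S, U.
For S: α = {1 2}, β = {1, 0 U}. Rewrite as S → β S' and S' → α S' | ε.
For U: α = {3 3, 2 2}, β = {1, 1 S 1, S}. Rewrite as U → β U' and U' → α U' | ε.

S -> 1 S' | 0 U S'; U -> 1 U' | 1 S 1 U' | S U'; S' -> 1 2 S' | epsilon; U' -> 3 3 U' | 2 2 U' | epsilon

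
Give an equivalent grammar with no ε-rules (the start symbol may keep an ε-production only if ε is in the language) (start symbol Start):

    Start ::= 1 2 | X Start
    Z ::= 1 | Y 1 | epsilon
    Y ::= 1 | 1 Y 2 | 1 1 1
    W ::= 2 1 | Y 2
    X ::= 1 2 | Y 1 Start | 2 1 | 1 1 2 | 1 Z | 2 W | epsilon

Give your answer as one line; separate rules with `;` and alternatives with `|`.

Nullable set = {X, Z}.
ε ∉ L(G), so no ε-production is kept.
Expand every rule over subsets of its nullable positions: X → 1 Z gives 1 Z | 1.

Start ::= 1 2 | X Start; Z ::= 1 | Y 1; Y ::= 1 | 1 Y 2 | 1 1 1; W ::= 2 1 | Y 2; X ::= 1 2 | Y 1 Start | 2 1 | 1 1 2 | 1 Z | 1 | 2 W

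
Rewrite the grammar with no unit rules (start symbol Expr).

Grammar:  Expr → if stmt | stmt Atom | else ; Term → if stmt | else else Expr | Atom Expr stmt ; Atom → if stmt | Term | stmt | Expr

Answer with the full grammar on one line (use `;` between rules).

Expr → if stmt | stmt Atom | else; Term → if stmt | else else Expr | Atom Expr stmt; Atom → if stmt | else else Expr | Atom Expr stmt | stmt | stmt Atom | else

Unit pairs: Atom ⇒* {Expr, Term}.
For each unit pair (A, B), copy every non-unit production of B to A, then drop all unit productions.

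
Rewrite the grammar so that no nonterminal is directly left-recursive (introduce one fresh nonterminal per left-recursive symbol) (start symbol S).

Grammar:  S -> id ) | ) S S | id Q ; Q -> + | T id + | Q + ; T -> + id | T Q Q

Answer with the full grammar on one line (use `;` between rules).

S -> id ) | ) S S | id Q; Q -> + Q' | T id + Q'; T -> + id T'; Q' -> + Q' | epsilon; T' -> Q Q T' | epsilon

Left recursion appears on Q, T.
For Q: α = {+}, β = {+, T id +}. Rewrite as Q → β Q' and Q' → α Q' | ε.
For T: α = {Q Q}, β = {+ id}. Rewrite as T → β T' and T' → α T' | ε.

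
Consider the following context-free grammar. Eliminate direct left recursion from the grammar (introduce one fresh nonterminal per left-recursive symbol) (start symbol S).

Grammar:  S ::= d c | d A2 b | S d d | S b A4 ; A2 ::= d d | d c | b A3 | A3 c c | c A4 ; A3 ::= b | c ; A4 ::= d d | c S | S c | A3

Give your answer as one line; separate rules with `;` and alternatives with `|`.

S ::= d c S' | d A2 b S'; A2 ::= d d | d c | b A3 | A3 c c | c A4; A3 ::= b | c; A4 ::= d d | c S | S c | A3; S' ::= d d S' | b A4 S' | ε

Directly left-recursive nonterminal: S.
For S: α = {d d, b A4}, β = {d c, d A2 b}. Rewrite as S → β S' and S' → α S' | ε.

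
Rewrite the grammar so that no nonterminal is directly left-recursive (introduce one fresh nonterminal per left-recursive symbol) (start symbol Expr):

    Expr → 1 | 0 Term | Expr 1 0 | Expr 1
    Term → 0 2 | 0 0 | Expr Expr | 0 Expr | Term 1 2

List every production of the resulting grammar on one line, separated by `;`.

Left recursion appears on Expr, Term.
For Expr: α = {1 0, 1}, β = {1, 0 Term}. Rewrite as Expr → β Expr1 and Expr1 → α Expr1 | ε.
For Term: α = {1 2}, β = {0 2, 0 0, Expr Expr, 0 Expr}. Rewrite as Term → β Term1 and Term1 → α Term1 | ε.

Expr → 1 Expr1 | 0 Term Expr1; Term → 0 2 Term1 | 0 0 Term1 | Expr Expr Term1 | 0 Expr Term1; Expr1 → 1 0 Expr1 | 1 Expr1 | epsilon; Term1 → 1 2 Term1 | epsilon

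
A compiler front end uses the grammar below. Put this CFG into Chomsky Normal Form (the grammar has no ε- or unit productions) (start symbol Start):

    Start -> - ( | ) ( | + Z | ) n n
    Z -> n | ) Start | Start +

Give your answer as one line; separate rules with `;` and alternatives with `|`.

Start -> X1 X2 | X3 X2 | X4 Z | X3 Y1; Z -> n | X3 Start | Start X4; X1 -> -; X2 -> (; X3 -> ); X4 -> +; X5 -> n; Y1 -> X5 X5

Introduce a nonterminal for each terminal appearing in a rule of length ≥ 2: X1 → -, X2 → (, X3 → ), X4 → +, X5 → n.
Binarize each right-hand side of length ≥ 3 by chaining fresh nonterminals (Y1, Y2, …): affected rules were Start → X3 X5 X5.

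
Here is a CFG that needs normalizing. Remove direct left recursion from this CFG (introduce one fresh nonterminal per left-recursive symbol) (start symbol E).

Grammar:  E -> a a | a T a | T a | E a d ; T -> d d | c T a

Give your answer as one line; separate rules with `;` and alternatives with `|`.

Left recursion appears on E.
For E: α = {a d}, β = {a a, a T a, T a}. Rewrite as E → β E' and E' → α E' | ε.

E -> a a E' | a T a E' | T a E'; T -> d d | c T a; E' -> a d E' | ε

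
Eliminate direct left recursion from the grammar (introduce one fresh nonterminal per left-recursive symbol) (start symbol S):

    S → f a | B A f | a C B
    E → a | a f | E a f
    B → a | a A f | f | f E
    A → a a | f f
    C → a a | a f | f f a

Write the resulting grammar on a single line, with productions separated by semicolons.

Left recursion appears on E.
For E: α = {a f}, β = {a, a f}. Rewrite as E → β E' and E' → α E' | ε.

S → f a | B A f | a C B; E → a E' | a f E'; B → a | a A f | f | f E; A → a a | f f; C → a a | a f | f f a; E' → a f E' | epsilon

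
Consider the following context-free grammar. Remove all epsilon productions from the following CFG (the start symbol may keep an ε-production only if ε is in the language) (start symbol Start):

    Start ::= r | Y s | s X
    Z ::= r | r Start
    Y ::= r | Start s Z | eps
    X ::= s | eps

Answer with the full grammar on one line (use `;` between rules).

The nullable symbols are {X, Y}.
ε ∉ L(G), so no ε-production is kept.
Add the nullable-subset variants: Start → Y s gives Y s | s.

Start ::= r | Y s | s | s X; Z ::= r | r Start; Y ::= r | Start s Z; X ::= s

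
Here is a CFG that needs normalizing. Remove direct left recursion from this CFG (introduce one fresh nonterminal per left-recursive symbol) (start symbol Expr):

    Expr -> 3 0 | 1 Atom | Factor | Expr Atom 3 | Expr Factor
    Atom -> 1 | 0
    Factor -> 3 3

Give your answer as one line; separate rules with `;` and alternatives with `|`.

Left recursion appears on Expr.
For Expr: α = {Atom 3, Factor}, β = {3 0, 1 Atom, Factor}. Rewrite as Expr → β Expr1 and Expr1 → α Expr1 | ε.

Expr -> 3 0 Expr1 | 1 Atom Expr1 | Factor Expr1; Atom -> 1 | 0; Factor -> 3 3; Expr1 -> Atom 3 Expr1 | Factor Expr1 | ε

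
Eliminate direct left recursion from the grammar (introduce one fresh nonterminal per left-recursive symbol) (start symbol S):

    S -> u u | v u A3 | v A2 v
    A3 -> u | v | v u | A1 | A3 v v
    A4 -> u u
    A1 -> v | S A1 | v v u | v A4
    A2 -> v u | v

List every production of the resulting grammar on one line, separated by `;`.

Left recursion appears on A3.
For A3: α = {v v}, β = {u, v, v u, A1}. Rewrite as A3 → β A3' and A3' → α A3' | ε.

S -> u u | v u A3 | v A2 v; A3 -> u A3' | v A3' | v u A3' | A1 A3'; A4 -> u u; A1 -> v | S A1 | v v u | v A4; A2 -> v u | v; A3' -> v v A3' | eps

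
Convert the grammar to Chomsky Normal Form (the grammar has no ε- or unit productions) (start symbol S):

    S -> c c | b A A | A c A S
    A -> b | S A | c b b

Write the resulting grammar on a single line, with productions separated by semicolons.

S -> X1 X1 | X2 Y1 | A Y2; A -> b | S A | X1 Y4; X1 -> c; X2 -> b; Y1 -> A A; Y2 -> X1 Y3; Y3 -> A S; Y4 -> X2 X2

Introduce a nonterminal for each terminal appearing in a rule of length ≥ 2: X1 → c, X2 → b.
Binarize each right-hand side of length ≥ 3 by chaining fresh nonterminals (Y1, Y2, …): affected rules were S → X2 A A; S → A X1 A S; A → X1 X2 X2.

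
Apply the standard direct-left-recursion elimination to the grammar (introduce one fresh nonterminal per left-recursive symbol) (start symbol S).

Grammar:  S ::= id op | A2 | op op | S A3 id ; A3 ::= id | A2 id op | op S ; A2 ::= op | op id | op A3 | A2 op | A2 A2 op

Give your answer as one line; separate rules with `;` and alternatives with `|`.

Left recursion appears on S, A2.
For S: α = {A3 id}, β = {id op, A2, op op}. Rewrite as S → β S' and S' → α S' | ε.
For A2: α = {op, A2 op}, β = {op, op id, op A3}. Rewrite as A2 → β A2' and A2' → α A2' | ε.

S ::= id op S' | A2 S' | op op S'; A3 ::= id | A2 id op | op S; A2 ::= op A2' | op id A2' | op A3 A2'; S' ::= A3 id S' | ε; A2' ::= op A2' | A2 op A2' | ε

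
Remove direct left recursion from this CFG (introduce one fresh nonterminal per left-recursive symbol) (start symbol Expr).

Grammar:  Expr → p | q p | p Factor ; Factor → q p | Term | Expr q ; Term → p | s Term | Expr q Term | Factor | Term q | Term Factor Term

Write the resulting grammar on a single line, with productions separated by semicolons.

Expr → p | q p | p Factor; Factor → q p | Term | Expr q; Term → p Term1 | s Term Term1 | Expr q Term Term1 | Factor Term1; Term1 → q Term1 | Factor Term Term1 | eps

Left recursion appears on Term.
For Term: α = {q, Factor Term}, β = {p, s Term, Expr q Term, Factor}. Rewrite as Term → β Term1 and Term1 → α Term1 | ε.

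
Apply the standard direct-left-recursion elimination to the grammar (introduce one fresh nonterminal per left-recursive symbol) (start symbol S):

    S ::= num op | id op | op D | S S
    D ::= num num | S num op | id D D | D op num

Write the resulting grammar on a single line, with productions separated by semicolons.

S ::= num op S' | id op S' | op D S'; D ::= num num D' | S num op D' | id D D D'; S' ::= S S' | ε; D' ::= op num D' | ε

S, D are directly left-recursive.
For S: α = {S}, β = {num op, id op, op D}. Rewrite as S → β S' and S' → α S' | ε.
For D: α = {op num}, β = {num num, S num op, id D D}. Rewrite as D → β D' and D' → α D' | ε.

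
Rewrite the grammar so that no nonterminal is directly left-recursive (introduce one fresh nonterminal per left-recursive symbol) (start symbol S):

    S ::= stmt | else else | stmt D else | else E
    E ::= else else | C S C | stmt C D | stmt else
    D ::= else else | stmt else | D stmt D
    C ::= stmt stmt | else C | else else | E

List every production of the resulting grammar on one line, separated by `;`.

Left recursion appears on D.
For D: α = {stmt D}, β = {else else, stmt else}. Rewrite as D → β D' and D' → α D' | ε.

S ::= stmt | else else | stmt D else | else E; E ::= else else | C S C | stmt C D | stmt else; D ::= else else D' | stmt else D'; C ::= stmt stmt | else C | else else | E; D' ::= stmt D D' | ε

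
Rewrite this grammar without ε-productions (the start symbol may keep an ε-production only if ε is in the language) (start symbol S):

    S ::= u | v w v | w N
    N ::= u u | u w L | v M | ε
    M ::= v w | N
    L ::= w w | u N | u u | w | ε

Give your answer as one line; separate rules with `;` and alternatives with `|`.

S ::= u | v w v | w N | w; N ::= u u | u w L | u w | v M | v; M ::= v w | N; L ::= w w | u N | u | u u | w

Nullable nonterminals: {L, M, N}.
ε ∉ L(G), so no ε-production is kept.
For each production, add variants omitting each subset of nullable occurrences: S → w N gives w N | w. N → u w L gives u w L | u w. N → v M gives v M | v. L → u N gives u N | u.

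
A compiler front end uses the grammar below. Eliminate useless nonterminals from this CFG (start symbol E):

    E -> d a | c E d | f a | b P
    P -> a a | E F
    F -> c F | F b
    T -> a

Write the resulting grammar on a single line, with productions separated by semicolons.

Generating nonterminals: {E, P, T}.
Reachable from E after that: {E, P}.
Removed useless symbols: {F, T} and every production mentioning them.

E -> d a | c E d | f a | b P; P -> a a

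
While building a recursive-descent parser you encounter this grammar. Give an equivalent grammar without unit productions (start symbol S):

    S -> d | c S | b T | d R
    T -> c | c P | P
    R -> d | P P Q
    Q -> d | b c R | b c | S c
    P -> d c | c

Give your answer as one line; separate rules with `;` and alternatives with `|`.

Unit pairs: T ⇒* {P}.
For each unit pair (A, B), copy every non-unit production of B to A, then drop all unit productions.

S -> d | c S | b T | d R; T -> d c | c | c P; R -> d | P P Q; Q -> d | b c R | b c | S c; P -> d c | c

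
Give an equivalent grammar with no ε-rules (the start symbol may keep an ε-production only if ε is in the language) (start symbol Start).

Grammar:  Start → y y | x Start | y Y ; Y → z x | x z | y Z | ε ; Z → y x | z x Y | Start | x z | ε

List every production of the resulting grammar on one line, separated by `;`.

The nullable symbols are {Y, Z}.
ε ∉ L(G), so no ε-production is kept.
Expand every rule over subsets of its nullable positions: Start → y Y gives y Y | y. Y → y Z gives y Z | y. Z → z x Y gives z x Y | z x.

Start → y y | x Start | y Y | y; Y → z x | x z | y Z | y; Z → y x | z x Y | z x | Start | x z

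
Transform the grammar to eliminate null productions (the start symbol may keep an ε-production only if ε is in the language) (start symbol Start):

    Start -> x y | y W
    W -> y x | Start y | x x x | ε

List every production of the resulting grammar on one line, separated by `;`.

The nullable symbols are {W}.
ε ∉ L(G), so no ε-production is kept.
Expand every rule over subsets of its nullable positions: Start → y W gives y W | y.

Start -> x y | y W | y; W -> y x | Start y | x x x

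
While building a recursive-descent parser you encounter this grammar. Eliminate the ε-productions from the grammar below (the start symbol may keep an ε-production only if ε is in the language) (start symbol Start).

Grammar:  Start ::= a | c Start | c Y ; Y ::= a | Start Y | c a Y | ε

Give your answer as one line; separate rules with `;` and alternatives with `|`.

Start ::= a | c Start | c Y | c; Y ::= a | Start Y | Start | c a Y | c a

The nullable symbols are {Y}.
ε ∉ L(G), so no ε-production is kept.
Add the nullable-subset variants: Start → c Y gives c Y | c. Y → Start Y gives Start Y | Start. Y → c a Y gives c a Y | c a.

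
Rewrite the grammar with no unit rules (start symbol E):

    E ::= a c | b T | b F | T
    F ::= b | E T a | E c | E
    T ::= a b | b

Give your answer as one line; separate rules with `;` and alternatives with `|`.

Unit pairs: E ⇒* {T}; F ⇒* {E, T}.
Replace each nonterminal's rules with the union of the non-unit rules of every nonterminal it unit-derives.

E ::= a c | b T | b F | a b | b; F ::= a c | b T | b F | b | E T a | E c | a b; T ::= a b | b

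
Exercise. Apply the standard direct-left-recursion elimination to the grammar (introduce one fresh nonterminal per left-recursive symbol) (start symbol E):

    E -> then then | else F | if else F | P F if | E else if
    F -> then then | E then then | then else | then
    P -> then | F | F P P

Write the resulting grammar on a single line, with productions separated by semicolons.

E is directly left-recursive.
For E: α = {else if}, β = {then then, else F, if else F, P F if}. Rewrite as E → β E' and E' → α E' | ε.

E -> then then E' | else F E' | if else F E' | P F if E'; F -> then then | E then then | then else | then; P -> then | F | F P P; E' -> else if E' | ε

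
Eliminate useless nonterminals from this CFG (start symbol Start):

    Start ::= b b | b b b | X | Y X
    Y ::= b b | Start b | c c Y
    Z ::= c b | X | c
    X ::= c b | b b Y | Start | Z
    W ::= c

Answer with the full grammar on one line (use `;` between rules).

Start ::= b b | b b b | X | Y X; Y ::= b b | Start b | c c Y; Z ::= c b | X | c; X ::= c b | b b Y | Start | Z

Generating nonterminals: {Start, W, X, Y, Z}.
Reachable from Start after that: {Start, X, Y, Z}.
Removed useless symbols: {W} and every production mentioning them.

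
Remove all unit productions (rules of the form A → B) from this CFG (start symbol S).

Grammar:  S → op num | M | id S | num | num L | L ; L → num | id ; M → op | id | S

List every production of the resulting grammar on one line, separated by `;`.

Unit pairs: M ⇒* {L, S}; S ⇒* {L, M}.
Replace each nonterminal's rules with the union of the non-unit rules of every nonterminal it unit-derives.

S → num | id | op num | id S | num L | op; L → num | id; M → num | id | op num | id S | num L | op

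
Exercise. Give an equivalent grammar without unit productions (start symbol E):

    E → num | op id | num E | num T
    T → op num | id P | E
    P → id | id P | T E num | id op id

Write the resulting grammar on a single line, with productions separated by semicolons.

Unit pairs: T ⇒* {E}.
Replace each nonterminal's rules with the union of the non-unit rules of every nonterminal it unit-derives.

E → num | op id | num E | num T; T → num | op id | num E | num T | op num | id P; P → id | id P | T E num | id op id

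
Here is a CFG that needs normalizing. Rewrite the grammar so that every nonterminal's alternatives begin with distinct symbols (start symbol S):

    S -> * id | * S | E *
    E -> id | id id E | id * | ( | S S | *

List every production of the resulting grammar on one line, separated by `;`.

S has alternatives sharing prefix '*': factor to S → * S' with S' → id | S.
E has alternatives sharing prefix 'id': factor to E → id E' with E' → ε | id E | *.

S -> E * | * S'; E -> ( | S S | * | id E'; S' -> id | S; E' -> eps | id E | *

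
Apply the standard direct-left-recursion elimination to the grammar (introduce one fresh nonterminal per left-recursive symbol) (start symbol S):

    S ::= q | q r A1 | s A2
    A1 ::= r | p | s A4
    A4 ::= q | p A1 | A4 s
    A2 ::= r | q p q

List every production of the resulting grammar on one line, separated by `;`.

S ::= q | q r A1 | s A2; A1 ::= r | p | s A4; A4 ::= q A4' | p A1 A4'; A2 ::= r | q p q; A4' ::= s A4' | epsilon

A4 is directly left-recursive.
For A4: α = {s}, β = {q, p A1}. Rewrite as A4 → β A4' and A4' → α A4' | ε.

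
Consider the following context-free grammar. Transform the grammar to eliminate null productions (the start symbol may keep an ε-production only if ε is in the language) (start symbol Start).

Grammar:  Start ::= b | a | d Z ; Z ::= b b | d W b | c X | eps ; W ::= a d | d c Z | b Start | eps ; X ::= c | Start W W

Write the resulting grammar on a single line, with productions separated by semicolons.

Start ::= b | a | d Z | d; Z ::= b b | d W b | d b | c X; W ::= a d | d c Z | d c | b Start; X ::= c | Start W W | Start W | Start

Nullable nonterminals: {W, Z}.
ε ∉ L(G), so no ε-production is kept.
Add the nullable-subset variants: Start → d Z gives d Z | d. Z → d W b gives d W b | d b. W → d c Z gives d c Z | d c. X → Start W W gives Start W W | Start W | Start.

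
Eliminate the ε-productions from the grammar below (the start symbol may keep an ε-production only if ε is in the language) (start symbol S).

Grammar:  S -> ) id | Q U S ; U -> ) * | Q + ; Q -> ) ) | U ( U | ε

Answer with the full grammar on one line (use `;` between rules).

S -> ) id | Q U S | U S; U -> ) * | Q + | +; Q -> ) ) | U ( U

Nullable nonterminals: {Q}.
ε ∉ L(G), so no ε-production is kept.
Expand every rule over subsets of its nullable positions: S → Q U S gives Q U S | U S. U → Q + gives Q + | +.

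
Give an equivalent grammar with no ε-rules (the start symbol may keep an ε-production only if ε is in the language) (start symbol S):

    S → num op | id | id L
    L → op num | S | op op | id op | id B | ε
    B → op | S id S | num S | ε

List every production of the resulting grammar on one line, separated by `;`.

S → num op | id | id L; L → op num | S | op op | id op | id B | id; B → op | S id S | num S

The nullable symbols are {B, L}.
ε ∉ L(G), so no ε-production is kept.
For each production, add variants omitting each subset of nullable occurrences: L → id B gives id B | id.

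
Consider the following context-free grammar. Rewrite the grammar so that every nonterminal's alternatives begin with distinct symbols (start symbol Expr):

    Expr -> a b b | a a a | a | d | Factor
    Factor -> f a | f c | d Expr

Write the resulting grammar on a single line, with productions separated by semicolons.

Expr has alternatives sharing prefix 'a': factor to Expr → a Expr1 with Expr1 → b b | a a | ε.
Factor has alternatives sharing prefix 'f': factor to Factor → f Factor1 with Factor1 → a | c.

Expr -> d | Factor | a Expr1; Factor -> d Expr | f Factor1; Expr1 -> b b | a a | ε; Factor1 -> a | c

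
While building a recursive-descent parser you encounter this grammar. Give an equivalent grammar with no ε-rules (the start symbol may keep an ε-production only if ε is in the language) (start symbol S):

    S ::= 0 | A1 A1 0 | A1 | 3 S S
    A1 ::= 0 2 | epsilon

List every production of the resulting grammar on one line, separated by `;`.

S ::= 0 | A1 A1 0 | A1 0 | A1 | 3 S S | 3 S | 3 | epsilon; A1 ::= 0 2

The nullable symbols are {A1, S}.
ε ∈ L(G) since S is nullable, so keep S → ε.
Expand every rule over subsets of its nullable positions: S → A1 A1 0 gives A1 A1 0 | A1 0. S → 3 S S gives 3 S S | 3 S | 3.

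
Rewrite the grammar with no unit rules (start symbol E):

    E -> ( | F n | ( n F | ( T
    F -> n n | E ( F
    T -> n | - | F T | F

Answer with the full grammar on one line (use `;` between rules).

E -> ( | F n | ( n F | ( T; F -> n n | E ( F; T -> n n | E ( F | n | - | F T

Unit pairs: T ⇒* {F}.
Replace each nonterminal's rules with the union of the non-unit rules of every nonterminal it unit-derives.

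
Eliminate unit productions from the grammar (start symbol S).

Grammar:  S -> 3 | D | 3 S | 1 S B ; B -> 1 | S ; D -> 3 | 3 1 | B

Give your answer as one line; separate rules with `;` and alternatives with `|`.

S -> 1 | 3 | 3 1 | 3 S | 1 S B; B -> 1 | 3 | 3 1 | 3 S | 1 S B; D -> 1 | 3 | 3 S | 1 S B | 3 1

Unit pairs: B ⇒* {D, S}; D ⇒* {B, S}; S ⇒* {B, D}.
Replace each nonterminal's rules with the union of the non-unit rules of every nonterminal it unit-derives.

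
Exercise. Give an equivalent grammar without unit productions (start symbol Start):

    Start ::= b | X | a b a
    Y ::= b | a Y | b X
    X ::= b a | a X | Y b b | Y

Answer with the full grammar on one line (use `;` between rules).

Unit pairs: Start ⇒* {X, Y}; X ⇒* {Y}.
For every A with A ⇒* B via unit rules, add B's non-unit alternatives to A; then delete every rule of the form X → Y.

Start ::= b | a b a | b a | a X | Y b b | a Y | b X; Y ::= b | a Y | b X; X ::= b a | a X | Y b b | b | a Y | b X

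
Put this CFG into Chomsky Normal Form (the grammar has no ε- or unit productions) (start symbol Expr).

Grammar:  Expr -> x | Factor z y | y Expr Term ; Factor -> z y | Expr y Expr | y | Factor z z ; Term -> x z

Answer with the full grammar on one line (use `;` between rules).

Expr -> x | Factor Y1 | X2 Y2; Factor -> X1 X2 | Expr Y3 | y | Factor Y4; Term -> X3 X1; X1 -> z; X2 -> y; X3 -> x; Y1 -> X1 X2; Y2 -> Expr Term; Y3 -> X2 Expr; Y4 -> X1 X1

Introduce a nonterminal for each terminal appearing in a rule of length ≥ 2: X1 → z, X2 → y, X3 → x.
Binarize each right-hand side of length ≥ 3 by chaining fresh nonterminals (Y1, Y2, …): affected rules were Expr → Factor X1 X2; Expr → X2 Expr Term; Factor → Expr X2 Expr; Factor → Factor X1 X1.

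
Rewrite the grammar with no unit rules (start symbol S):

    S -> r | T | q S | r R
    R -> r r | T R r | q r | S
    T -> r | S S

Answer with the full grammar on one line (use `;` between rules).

S -> r | q S | r R | S S; R -> r | q S | r R | r r | T R r | q r | S S; T -> r | S S

Unit pairs: R ⇒* {S, T}; S ⇒* {T}.
For each unit pair (A, B), copy every non-unit production of B to A, then drop all unit productions.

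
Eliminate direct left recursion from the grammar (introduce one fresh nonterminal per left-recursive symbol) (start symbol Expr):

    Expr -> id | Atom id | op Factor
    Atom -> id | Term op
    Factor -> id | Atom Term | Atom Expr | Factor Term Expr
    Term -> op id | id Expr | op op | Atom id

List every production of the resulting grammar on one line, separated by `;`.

Factor is directly left-recursive.
For Factor: α = {Term Expr}, β = {id, Atom Term, Atom Expr}. Rewrite as Factor → β Factor1 and Factor1 → α Factor1 | ε.

Expr -> id | Atom id | op Factor; Atom -> id | Term op; Factor -> id Factor1 | Atom Term Factor1 | Atom Expr Factor1; Term -> op id | id Expr | op op | Atom id; Factor1 -> Term Expr Factor1 | ε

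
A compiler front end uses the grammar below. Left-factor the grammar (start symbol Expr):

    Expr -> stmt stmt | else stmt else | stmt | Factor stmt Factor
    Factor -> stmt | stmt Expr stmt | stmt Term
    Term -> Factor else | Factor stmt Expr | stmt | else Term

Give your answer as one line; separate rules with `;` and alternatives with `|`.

Expr -> else stmt else | Factor stmt Factor | stmt Expr1; Factor -> stmt Factor1; Term -> stmt | else Term | Factor Term1; Expr1 -> stmt | ε; Factor1 -> ε | Expr stmt | Term; Term1 -> else | stmt Expr

Expr has alternatives sharing prefix 'stmt': factor to Expr → stmt Expr1 with Expr1 → stmt | ε.
Factor has alternatives sharing prefix 'stmt': factor to Factor → stmt Factor1 with Factor1 → ε | Expr stmt | Term.
Term has alternatives sharing prefix 'Factor': factor to Term → Factor Term1 with Term1 → else | stmt Expr.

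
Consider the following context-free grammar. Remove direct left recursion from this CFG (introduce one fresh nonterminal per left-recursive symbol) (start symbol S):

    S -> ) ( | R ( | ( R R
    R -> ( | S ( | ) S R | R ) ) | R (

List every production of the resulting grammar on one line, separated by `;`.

S -> ) ( | R ( | ( R R; R -> ( R' | S ( R' | ) S R R'; R' -> ) ) R' | ( R' | ε

Directly left-recursive nonterminal: R.
For R: α = {) ), (}, β = {(, S (, ) S R}. Rewrite as R → β R' and R' → α R' | ε.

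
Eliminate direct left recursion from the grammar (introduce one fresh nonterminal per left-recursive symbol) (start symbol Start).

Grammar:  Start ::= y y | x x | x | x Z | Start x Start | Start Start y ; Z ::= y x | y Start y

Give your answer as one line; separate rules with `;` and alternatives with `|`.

Start is directly left-recursive.
For Start: α = {x Start, Start y}, β = {y y, x x, x, x Z}. Rewrite as Start → β Start1 and Start1 → α Start1 | ε.

Start ::= y y Start1 | x x Start1 | x Start1 | x Z Start1; Z ::= y x | y Start y; Start1 ::= x Start Start1 | Start y Start1 | epsilon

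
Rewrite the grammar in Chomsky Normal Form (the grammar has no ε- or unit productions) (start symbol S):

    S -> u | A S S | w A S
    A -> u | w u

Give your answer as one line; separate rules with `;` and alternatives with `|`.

S -> u | A Y1 | X1 Y2; A -> u | X1 X2; X1 -> w; X2 -> u; Y1 -> S S; Y2 -> A S

Introduce a nonterminal for each terminal appearing in a rule of length ≥ 2: X1 → w, X2 → u.
Binarize each right-hand side of length ≥ 3 by chaining fresh nonterminals (Y1, Y2, …): affected rules were S → A S S; S → X1 A S.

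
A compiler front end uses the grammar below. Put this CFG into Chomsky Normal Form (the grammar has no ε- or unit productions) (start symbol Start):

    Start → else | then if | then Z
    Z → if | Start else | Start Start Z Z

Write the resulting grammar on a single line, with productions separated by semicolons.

Start → else | X1 X2 | X1 Z; Z → if | Start X3 | Start Y1; X1 → then; X2 → if; X3 → else; Y1 → Start Y2; Y2 → Z Z

Introduce a nonterminal for each terminal appearing in a rule of length ≥ 2: X1 → then, X2 → if, X3 → else.
Binarize each right-hand side of length ≥ 3 by chaining fresh nonterminals (Y1, Y2, …): affected rules were Z → Start Start Z Z.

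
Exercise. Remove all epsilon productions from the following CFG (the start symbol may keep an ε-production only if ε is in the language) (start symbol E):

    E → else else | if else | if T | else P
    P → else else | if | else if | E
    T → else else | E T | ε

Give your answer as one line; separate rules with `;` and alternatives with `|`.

E → else else | if else | if T | if | else P; P → else else | if | else if | E; T → else else | E T | E

Nullable nonterminals: {T}.
ε ∉ L(G), so no ε-production is kept.
Add the nullable-subset variants: E → if T gives if T | if. T → E T gives E T | E.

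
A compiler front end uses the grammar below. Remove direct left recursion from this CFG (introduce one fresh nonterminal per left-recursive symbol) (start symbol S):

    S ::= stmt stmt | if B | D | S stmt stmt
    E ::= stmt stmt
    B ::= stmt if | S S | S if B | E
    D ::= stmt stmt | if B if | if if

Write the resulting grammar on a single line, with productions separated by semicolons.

S ::= stmt stmt S' | if B S' | D S'; E ::= stmt stmt; B ::= stmt if | S S | S if B | E; D ::= stmt stmt | if B if | if if; S' ::= stmt stmt S' | ε

Left recursion appears on S.
For S: α = {stmt stmt}, β = {stmt stmt, if B, D}. Rewrite as S → β S' and S' → α S' | ε.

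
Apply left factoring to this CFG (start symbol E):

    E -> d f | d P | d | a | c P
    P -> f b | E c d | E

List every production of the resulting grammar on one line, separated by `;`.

E has alternatives sharing prefix 'd': factor to E → d E' with E' → f | P | ε.
P has alternatives sharing prefix 'E': factor to P → E P' with P' → c d | ε.

E -> a | c P | d E'; P -> f b | E P'; E' -> f | P | ε; P' -> c d | ε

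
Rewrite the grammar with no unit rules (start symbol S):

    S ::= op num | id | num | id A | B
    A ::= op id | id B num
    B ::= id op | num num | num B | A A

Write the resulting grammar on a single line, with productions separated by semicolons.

Unit pairs: S ⇒* {B}.
For every A with A ⇒* B via unit rules, add B's non-unit alternatives to A; then delete every rule of the form X → Y.

S ::= id op | num num | num B | A A | op num | id | num | id A; A ::= op id | id B num; B ::= id op | num num | num B | A A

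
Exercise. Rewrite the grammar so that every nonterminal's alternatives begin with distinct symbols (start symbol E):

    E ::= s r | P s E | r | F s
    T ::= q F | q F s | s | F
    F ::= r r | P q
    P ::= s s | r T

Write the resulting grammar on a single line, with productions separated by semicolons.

E ::= s r | P s E | r | F s; T ::= s | F | q F T'; F ::= r r | P q; P ::= s s | r T; T' ::= epsilon | s

T has alternatives sharing prefix 'q F': factor to T → q F T' with T' → ε | s.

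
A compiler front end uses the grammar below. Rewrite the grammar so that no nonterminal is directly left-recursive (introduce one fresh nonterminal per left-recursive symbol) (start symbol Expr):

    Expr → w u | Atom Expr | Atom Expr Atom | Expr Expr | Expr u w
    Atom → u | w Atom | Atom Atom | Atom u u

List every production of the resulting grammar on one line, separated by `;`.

Expr, Atom are directly left-recursive.
For Expr: α = {Expr, u w}, β = {w u, Atom Expr, Atom Expr Atom}. Rewrite as Expr → β Expr1 and Expr1 → α Expr1 | ε.
For Atom: α = {Atom, u u}, β = {u, w Atom}. Rewrite as Atom → β Atom1 and Atom1 → α Atom1 | ε.

Expr → w u Expr1 | Atom Expr Expr1 | Atom Expr Atom Expr1; Atom → u Atom1 | w Atom Atom1; Expr1 → Expr Expr1 | u w Expr1 | ε; Atom1 → Atom Atom1 | u u Atom1 | ε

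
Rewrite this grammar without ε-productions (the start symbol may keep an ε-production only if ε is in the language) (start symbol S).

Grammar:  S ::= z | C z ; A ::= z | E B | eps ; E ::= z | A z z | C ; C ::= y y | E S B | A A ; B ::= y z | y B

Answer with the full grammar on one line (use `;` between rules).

S ::= z | C z; A ::= z | E B | B; E ::= z | A z z | z z | C; C ::= y y | E S B | S B | A A | A; B ::= y z | y B

Nullable set = {A, C, E}.
ε ∉ L(G), so no ε-production is kept.
Add the nullable-subset variants: A → E B gives E B | B. E → A z z gives A z z | z z. C → E S B gives E S B | S B. C → A A gives A A | A.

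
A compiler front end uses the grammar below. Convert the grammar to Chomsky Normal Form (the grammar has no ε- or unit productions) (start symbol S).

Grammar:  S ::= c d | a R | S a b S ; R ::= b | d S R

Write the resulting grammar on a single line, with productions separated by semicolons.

S ::= X1 X2 | X3 R | S Y1; R ::= b | X2 Y3; X1 ::= c; X2 ::= d; X3 ::= a; X4 ::= b; Y1 ::= X3 Y2; Y2 ::= X4 S; Y3 ::= S R

Introduce a nonterminal for each terminal appearing in a rule of length ≥ 2: X1 → c, X2 → d, X3 → a, X4 → b.
Binarize each right-hand side of length ≥ 3 by chaining fresh nonterminals (Y1, Y2, …): affected rules were S → S X3 X4 S; R → X2 S R.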